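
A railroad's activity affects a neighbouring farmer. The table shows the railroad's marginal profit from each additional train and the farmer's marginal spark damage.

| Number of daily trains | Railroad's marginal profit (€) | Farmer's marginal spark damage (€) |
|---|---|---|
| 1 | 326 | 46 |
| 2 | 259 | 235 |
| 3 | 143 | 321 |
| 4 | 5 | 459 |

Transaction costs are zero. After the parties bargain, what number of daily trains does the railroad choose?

Bargaining reaches the level where marginal profit last exceeds marginal spark damage.
That holds through level 2 (259 ≥ 235) but not at 3 (143 < 321).

2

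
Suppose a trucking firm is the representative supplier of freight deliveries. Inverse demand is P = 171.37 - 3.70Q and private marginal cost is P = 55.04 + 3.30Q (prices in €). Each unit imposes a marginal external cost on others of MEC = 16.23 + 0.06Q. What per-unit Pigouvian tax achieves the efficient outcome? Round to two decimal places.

tax = €17.08 per unit

Social marginal cost = private MC + MEC = 71.27 + 3.36Q.
Set SMC = demand: 71.27 + 3.36Q = 171.37 - 3.70Q → Q* = 14.1785.
The Pigouvian tax equals MEC at Q*: 16.23 + 0.06×14.1785 = 17.0807.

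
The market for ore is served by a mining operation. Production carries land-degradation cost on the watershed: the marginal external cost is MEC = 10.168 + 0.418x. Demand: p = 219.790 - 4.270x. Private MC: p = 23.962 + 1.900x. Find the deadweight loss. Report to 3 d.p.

Market equilibrium (private): 23.962 + 1.900x = 219.790 - 4.270x → x_m = 31.7387.
Social marginal cost = private MC + MEC = 34.130 + 2.318x.
Set SMC = demand: 34.130 + 2.318x = 219.790 - 4.270x → x* = 28.1815.
The welfare-loss triangle has base |x_m − x*| and height MEC(x_m) (the vertical gap between SMC and demand is zero at x* and MEC at x_m).
DWL = ½ × 3.5572 × 23.4348 = 41.6811.

DWL = 41.681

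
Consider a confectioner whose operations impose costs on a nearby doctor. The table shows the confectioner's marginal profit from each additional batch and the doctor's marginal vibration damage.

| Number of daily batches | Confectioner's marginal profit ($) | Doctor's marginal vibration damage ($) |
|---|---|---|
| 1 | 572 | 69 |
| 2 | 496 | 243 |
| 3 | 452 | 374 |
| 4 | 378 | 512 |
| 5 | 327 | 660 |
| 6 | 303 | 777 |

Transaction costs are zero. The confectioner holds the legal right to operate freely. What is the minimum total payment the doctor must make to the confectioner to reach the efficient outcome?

$1008

Left alone the confectioner would choose level 6 (marginal profit stays positive).
Efficient level: k* = 3 (marginal profit ≥ marginal vibration damage through 3).
The doctor must at least cover the confectioner's forgone profit from cutting 6→3: 378 + 327 + 303 = 1008.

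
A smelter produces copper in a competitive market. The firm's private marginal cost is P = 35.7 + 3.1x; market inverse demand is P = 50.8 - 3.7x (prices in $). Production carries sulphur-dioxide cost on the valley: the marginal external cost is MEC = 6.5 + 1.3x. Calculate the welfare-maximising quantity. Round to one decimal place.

x* = 1.1

Social marginal cost = private MC + MEC = 42.2 + 4.4x.
Set SMC = demand: 42.2 + 4.4x = 50.8 - 3.7x → x* = 1.0617.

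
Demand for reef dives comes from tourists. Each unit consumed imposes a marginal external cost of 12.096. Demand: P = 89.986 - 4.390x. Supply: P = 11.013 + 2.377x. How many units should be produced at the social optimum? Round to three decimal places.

x* = 9.883

Social marginal benefit = demand − MEC = 77.890 - 4.390x.
Set SMB = MC: 77.890 - 4.390x = 11.013 + 2.377x → x* = 9.8828.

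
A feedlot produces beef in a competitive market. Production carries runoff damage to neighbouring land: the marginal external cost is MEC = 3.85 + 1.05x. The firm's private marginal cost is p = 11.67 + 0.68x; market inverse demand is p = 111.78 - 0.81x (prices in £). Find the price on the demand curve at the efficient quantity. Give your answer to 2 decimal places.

P = £81.08

Social marginal cost = private MC + MEC = 15.52 + 1.73x.
Set SMC = demand: 15.52 + 1.73x = 111.78 - 0.81x → x* = 37.8976.
Consumer price on the demand curve at x*: 111.78 − 0.81×37.8976 = 81.0829.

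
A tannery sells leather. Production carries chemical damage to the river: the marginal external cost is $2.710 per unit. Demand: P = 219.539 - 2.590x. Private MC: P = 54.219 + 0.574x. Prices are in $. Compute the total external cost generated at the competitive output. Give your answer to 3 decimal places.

$141.598

Market equilibrium (private): 54.219 + 0.574x = 219.539 - 2.590x → x_m = 52.2503.
Total external cost = MEC × x_m = 2.710 × 52.2503 = 141.5983.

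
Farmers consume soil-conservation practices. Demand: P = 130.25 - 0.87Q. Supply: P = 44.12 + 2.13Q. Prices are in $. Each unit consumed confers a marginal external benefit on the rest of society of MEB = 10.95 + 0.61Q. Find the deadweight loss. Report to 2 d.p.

DWL = $169.49

Market equilibrium (private): 44.12 + 2.13Q = 130.25 - 0.87Q → Q_m = 28.7100.
Social marginal benefit = demand + MEB = 141.20 - 0.26Q.
Set SMB = MC: 141.20 - 0.26Q = 44.12 + 2.13Q → Q* = 40.6192.
Between Q* and Q_m the wedge SMB − MC runs linearly from 0 to MEB(Q_m), so the loss is a triangle.
DWL = ½ × 11.9092 × 28.4631 = 169.4864.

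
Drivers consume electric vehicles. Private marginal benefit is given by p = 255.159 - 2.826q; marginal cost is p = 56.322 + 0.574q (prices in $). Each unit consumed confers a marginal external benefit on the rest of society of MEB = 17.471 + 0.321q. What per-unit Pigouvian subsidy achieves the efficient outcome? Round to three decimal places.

subsidy = $40.022 per unit

Social marginal benefit = demand + MEB = 272.630 - 2.505q.
Set SMB = MC: 272.630 - 2.505q = 56.322 + 0.574q → q* = 70.2527.
The Pigouvian subsidy equals MEB at q*: 17.471 + 0.321×70.2527 = 40.0221.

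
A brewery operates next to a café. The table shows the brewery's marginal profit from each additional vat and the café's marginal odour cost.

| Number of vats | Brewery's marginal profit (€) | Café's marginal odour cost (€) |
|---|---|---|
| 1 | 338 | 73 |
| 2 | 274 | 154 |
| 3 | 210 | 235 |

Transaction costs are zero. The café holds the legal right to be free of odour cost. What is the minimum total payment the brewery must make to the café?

Efficient level: marginal profit ≥ marginal odour cost through level 2, so k* = 2.
With the café holding the right, the brewery must at least compensate total damage at k*: 73 + 154 = 227.

€227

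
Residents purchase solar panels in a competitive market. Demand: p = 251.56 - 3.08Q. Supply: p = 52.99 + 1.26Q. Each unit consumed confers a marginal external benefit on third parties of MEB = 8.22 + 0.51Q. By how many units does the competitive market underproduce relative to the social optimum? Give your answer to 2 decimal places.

8.24 units

Market equilibrium (private): 52.99 + 1.26Q = 251.56 - 3.08Q → Q_m = 45.7535.
Social marginal benefit = demand + MEB = 259.78 - 2.57Q.
Set SMB = MC: 259.78 - 2.57Q = 52.99 + 1.26Q → Q* = 53.9922.
Gap = |45.7535 − 53.9922| = 8.2387.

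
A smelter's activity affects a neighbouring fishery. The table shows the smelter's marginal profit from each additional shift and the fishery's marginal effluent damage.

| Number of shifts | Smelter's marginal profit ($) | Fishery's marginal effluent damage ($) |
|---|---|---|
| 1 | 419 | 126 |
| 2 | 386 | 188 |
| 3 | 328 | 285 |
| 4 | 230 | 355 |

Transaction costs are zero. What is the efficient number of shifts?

3

Bargaining reaches the level where marginal profit last exceeds marginal effluent damage.
That holds through level 3 (328 ≥ 285) but not at 4 (230 < 355).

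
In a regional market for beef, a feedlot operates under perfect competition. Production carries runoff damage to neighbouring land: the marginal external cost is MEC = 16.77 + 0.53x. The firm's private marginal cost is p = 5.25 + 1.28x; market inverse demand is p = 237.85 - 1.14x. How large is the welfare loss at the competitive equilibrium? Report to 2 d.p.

Market equilibrium (private): 5.25 + 1.28x = 237.85 - 1.14x → x_m = 96.1157.
Social marginal cost = private MC + MEC = 22.02 + 1.81x.
Set SMC = demand: 22.02 + 1.81x = 237.85 - 1.14x → x* = 73.1627.
Between x* and x_m the wedge SMC − demand runs linearly from 0 to MEC(x_m), so the loss is a triangle.
DWL = ½ × 22.9530 × 67.7113 = 777.0887.

DWL = 777.09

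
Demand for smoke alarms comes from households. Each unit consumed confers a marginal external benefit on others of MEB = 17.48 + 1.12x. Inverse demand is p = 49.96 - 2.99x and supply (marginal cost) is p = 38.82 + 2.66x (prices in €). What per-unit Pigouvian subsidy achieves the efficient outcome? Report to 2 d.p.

subsidy = €24.56 per unit

Social marginal benefit = demand + MEB = 67.44 - 1.87x.
Set SMB = MC: 67.44 - 1.87x = 38.82 + 2.66x → x* = 6.3179.
The Pigouvian subsidy equals MEB at x*: 17.48 + 1.12×6.3179 = 24.5560.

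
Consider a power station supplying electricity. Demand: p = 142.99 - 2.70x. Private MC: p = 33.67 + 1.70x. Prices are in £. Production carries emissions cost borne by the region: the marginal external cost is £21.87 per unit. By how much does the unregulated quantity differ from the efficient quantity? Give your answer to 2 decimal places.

4.97 units

Market equilibrium (private): 33.67 + 1.70x = 142.99 - 2.70x → x_m = 24.8455.
Social marginal cost = private MC + MEC = 55.54 + 1.70x.
Set SMC = demand: 55.54 + 1.70x = 142.99 - 2.70x → x* = 19.8750.
Gap = |24.8455 − 19.8750| = 4.9705.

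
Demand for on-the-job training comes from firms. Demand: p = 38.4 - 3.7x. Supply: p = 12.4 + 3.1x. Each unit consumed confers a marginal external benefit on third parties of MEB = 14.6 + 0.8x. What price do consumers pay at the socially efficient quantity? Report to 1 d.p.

Social marginal benefit = demand + MEB = 53.0 - 2.9x.
Set SMB = MC: 53.0 - 2.9x = 12.4 + 3.1x → x* = 6.7667.
Consumer price on the demand curve at x*: 38.4 − 3.7×6.7667 = 13.3632.

P = 13.4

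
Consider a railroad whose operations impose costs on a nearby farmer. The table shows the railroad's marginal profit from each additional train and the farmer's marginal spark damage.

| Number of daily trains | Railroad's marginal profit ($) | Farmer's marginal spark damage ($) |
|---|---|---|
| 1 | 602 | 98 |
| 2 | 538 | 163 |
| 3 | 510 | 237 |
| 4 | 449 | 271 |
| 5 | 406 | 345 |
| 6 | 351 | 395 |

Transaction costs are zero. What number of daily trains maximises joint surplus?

Bargaining reaches the level where marginal profit last exceeds marginal spark damage.
That holds through level 5 (406 ≥ 345) but not at 6 (351 < 395).

5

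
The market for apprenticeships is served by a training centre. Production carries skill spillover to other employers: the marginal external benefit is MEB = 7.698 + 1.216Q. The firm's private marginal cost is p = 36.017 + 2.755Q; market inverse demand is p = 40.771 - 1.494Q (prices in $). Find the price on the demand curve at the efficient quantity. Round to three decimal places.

P = $34.637

Social marginal cost = private MC − MEB = 28.319 + 1.539Q.
Set SMC = demand: 28.319 + 1.539Q = 40.771 - 1.494Q → Q* = 4.1055.
Consumer price on the demand curve at Q*: 40.771 − 1.494×4.1055 = 34.6374.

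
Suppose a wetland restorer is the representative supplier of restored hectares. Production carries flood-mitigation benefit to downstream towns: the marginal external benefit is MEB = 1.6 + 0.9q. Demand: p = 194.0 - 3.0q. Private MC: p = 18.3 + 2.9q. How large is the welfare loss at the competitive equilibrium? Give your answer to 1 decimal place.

DWL = 80.7

Market equilibrium (private): 18.3 + 2.9q = 194.0 - 3.0q → q_m = 29.7797.
Social marginal cost = private MC − MEB = 16.7 + 2.0q.
Set SMC = demand: 16.7 + 2.0q = 194.0 - 3.0q → q* = 35.4600.
The loss is the area between SMC and demand from q* to q_m; with linear curves that's a triangle of height MEB(q_m).
DWL = ½ × 5.6803 × 28.4017 = 80.6651.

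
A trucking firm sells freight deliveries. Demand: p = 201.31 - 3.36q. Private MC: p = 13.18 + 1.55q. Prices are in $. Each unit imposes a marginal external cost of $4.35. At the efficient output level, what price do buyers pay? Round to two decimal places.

Social marginal cost = private MC + MEC = 17.53 + 1.55q.
Set SMC = demand: 17.53 + 1.55q = 201.31 - 3.36q → q* = 37.4297.
Consumer price on the demand curve at q*: 201.31 − 3.36×37.4297 = 75.5462.

P = $75.55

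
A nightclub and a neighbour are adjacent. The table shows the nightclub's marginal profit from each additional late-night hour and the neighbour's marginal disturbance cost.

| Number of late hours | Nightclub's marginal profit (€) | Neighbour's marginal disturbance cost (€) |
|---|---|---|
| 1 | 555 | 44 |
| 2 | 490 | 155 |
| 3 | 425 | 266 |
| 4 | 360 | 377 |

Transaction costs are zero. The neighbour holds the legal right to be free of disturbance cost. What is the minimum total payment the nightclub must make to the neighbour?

€465

Efficient level: marginal profit ≥ marginal disturbance cost through level 3, so k* = 3.
With the neighbour holding the right, the nightclub must at least compensate total damage at k*: 44 + 155 + 266 = 465.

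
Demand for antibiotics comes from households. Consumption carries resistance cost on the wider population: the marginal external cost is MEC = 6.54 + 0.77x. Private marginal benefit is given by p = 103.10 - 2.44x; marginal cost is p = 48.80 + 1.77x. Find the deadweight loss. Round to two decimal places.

Market equilibrium (private): 48.80 + 1.77x = 103.10 - 2.44x → x_m = 12.8979.
Social marginal benefit = demand − MEC = 96.56 - 3.21x.
Set SMB = MC: 96.56 - 3.21x = 48.80 + 1.77x → x* = 9.5904.
The loss is the area between SMB and MC from x* to x_m; with linear curves that's a triangle of height MEC(x_m).
DWL = ½ × 3.3075 × 16.4714 = 27.2396.

DWL = 27.24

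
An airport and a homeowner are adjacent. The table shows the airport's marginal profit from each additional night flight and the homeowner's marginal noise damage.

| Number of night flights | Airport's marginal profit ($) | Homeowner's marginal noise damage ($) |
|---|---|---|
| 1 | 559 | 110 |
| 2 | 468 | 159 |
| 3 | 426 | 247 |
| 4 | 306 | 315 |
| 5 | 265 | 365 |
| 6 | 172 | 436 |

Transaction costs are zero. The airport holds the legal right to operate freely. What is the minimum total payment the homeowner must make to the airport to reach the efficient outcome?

Left alone the airport would choose level 6 (marginal profit stays positive).
Efficient level: k* = 3 (marginal profit ≥ marginal noise damage through 3).
The homeowner must at least cover the airport's forgone profit from cutting 6→3: 306 + 265 + 172 = 743.

$743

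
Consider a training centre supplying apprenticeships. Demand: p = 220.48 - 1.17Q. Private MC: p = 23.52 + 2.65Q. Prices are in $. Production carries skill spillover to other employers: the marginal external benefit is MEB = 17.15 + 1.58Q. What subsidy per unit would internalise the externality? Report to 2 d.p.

subsidy = $168.17 per unit

Social marginal cost = private MC − MEB = 6.37 + 1.07Q.
Set SMC = demand: 6.37 + 1.07Q = 220.48 - 1.17Q → Q* = 95.5848.
The Pigouvian subsidy equals MEB at Q*: 17.15 + 1.58×95.5848 = 168.1740.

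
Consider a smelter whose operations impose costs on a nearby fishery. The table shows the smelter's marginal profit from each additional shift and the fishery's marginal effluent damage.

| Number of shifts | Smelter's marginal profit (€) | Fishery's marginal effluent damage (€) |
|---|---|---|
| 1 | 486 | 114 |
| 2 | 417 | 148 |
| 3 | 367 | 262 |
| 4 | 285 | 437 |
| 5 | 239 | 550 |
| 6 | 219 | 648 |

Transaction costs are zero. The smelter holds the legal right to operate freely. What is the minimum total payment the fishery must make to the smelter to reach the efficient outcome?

Left alone the smelter would choose level 6 (marginal profit stays positive).
Efficient level: k* = 3 (marginal profit ≥ marginal effluent damage through 3).
The fishery must at least cover the smelter's forgone profit from cutting 6→3: 285 + 239 + 219 = 743.

€743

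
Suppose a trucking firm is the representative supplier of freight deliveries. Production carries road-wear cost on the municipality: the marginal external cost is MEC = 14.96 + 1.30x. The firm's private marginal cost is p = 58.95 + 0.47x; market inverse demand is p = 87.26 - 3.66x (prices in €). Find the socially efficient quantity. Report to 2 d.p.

Social marginal cost = private MC + MEC = 73.91 + 1.77x.
Set SMC = demand: 73.91 + 1.77x = 87.26 - 3.66x → x* = 2.4586.

x* = 2.46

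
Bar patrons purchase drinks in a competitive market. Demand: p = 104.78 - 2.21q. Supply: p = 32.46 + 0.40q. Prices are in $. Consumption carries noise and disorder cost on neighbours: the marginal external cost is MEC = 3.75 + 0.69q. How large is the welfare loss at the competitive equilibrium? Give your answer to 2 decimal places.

DWL = $79.24

Market equilibrium (private): 32.46 + 0.40q = 104.78 - 2.21q → q_m = 27.7088.
Social marginal benefit = demand − MEC = 101.03 - 2.90q.
Set SMB = MC: 101.03 - 2.90q = 32.46 + 0.40q → q* = 20.7788.
The loss is the area between SMB and MC from q* to q_m; with linear curves that's a triangle of height MEC(q_m).
DWL = ½ × 6.9300 × 22.8691 = 79.2414.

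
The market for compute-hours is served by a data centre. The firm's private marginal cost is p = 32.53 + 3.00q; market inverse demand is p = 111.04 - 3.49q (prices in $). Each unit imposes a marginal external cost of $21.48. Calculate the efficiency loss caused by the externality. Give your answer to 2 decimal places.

Market equilibrium (private): 32.53 + 3.00q = 111.04 - 3.49q → q_m = 12.0971.
Social marginal cost = private MC + MEC = 54.01 + 3.00q.
Set SMC = demand: 54.01 + 3.00q = 111.04 - 3.49q → q* = 8.7874.
The welfare-loss triangle has base |q_m − q*| and height MEC(q_m) (the vertical gap between SMC and demand is zero at q* and MEC at q_m).
DWL = ½ × 3.3097 × 21.4800 = 35.5462.

DWL = $35.55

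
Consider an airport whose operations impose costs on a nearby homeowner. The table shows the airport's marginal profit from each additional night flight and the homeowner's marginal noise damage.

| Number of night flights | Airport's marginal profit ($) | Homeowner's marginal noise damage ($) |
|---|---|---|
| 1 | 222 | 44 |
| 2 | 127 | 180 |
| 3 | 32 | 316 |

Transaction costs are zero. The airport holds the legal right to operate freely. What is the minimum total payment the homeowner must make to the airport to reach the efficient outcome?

Left alone the airport would choose level 3 (marginal profit stays positive).
Efficient level: k* = 1 (marginal profit ≥ marginal noise damage through 1).
The homeowner must at least cover the airport's forgone profit from cutting 3→1: 127 + 32 = 159.

$159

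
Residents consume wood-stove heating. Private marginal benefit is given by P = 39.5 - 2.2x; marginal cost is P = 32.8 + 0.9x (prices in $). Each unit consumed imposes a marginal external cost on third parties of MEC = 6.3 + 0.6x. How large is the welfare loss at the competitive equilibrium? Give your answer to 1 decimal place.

DWL = $7.8

Market equilibrium (private): 32.8 + 0.9x = 39.5 - 2.2x → x_m = 2.1613.
Social marginal benefit = demand − MEC = 33.2 - 2.8x.
Set SMB = MC: 33.2 - 2.8x = 32.8 + 0.9x → x* = 0.1081.
The loss is the area between SMB and MC from x* to x_m; with linear curves that's a triangle of height MEC(x_m).
DWL = ½ × 2.0532 × 7.5968 = 7.7989.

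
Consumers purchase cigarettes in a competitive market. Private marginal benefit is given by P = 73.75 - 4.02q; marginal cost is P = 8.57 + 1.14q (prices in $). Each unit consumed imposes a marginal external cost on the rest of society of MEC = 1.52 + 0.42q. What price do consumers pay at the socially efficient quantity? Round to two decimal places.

Social marginal benefit = demand − MEC = 72.23 - 4.44q.
Set SMB = MC: 72.23 - 4.44q = 8.57 + 1.14q → q* = 11.4086.
Consumer price on the demand curve at q*: 73.75 − 4.02×11.4086 = 27.8874.

P = $27.89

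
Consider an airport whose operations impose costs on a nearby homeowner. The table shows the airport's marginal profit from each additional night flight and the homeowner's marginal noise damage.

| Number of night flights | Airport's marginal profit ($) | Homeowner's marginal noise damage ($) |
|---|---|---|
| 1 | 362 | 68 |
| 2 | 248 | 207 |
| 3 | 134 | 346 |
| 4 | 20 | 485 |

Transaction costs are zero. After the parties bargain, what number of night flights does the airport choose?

Bargaining reaches the level where marginal profit last exceeds marginal noise damage.
That holds through level 2 (248 ≥ 207) but not at 3 (134 < 346).

2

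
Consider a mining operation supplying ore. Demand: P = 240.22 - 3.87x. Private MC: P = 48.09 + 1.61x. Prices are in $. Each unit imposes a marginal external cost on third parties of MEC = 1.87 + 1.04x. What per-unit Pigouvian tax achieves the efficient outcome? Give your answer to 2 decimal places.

tax = $32.22 per unit

Social marginal cost = private MC + MEC = 49.96 + 2.65x.
Set SMC = demand: 49.96 + 2.65x = 240.22 - 3.87x → x* = 29.1810.
The Pigouvian tax equals MEC at x*: 1.87 + 1.04×29.1810 = 32.2182.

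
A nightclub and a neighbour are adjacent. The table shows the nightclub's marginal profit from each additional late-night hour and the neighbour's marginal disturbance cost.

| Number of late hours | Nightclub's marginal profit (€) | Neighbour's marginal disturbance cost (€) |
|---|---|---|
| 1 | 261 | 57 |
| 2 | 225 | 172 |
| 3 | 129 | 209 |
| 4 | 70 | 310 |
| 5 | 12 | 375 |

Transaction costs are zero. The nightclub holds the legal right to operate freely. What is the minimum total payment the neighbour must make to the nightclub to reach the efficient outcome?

€211

Left alone the nightclub would choose level 5 (marginal profit stays positive).
Efficient level: k* = 2 (marginal profit ≥ marginal disturbance cost through 2).
The neighbour must at least cover the nightclub's forgone profit from cutting 5→2: 129 + 70 + 12 = 211.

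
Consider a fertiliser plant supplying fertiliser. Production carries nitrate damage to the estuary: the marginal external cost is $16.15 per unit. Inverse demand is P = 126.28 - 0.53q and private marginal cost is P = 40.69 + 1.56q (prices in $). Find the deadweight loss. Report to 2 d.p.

Market equilibrium (private): 40.69 + 1.56q = 126.28 - 0.53q → q_m = 40.9522.
Social marginal cost = private MC + MEC = 56.84 + 1.56q.
Set SMC = demand: 56.84 + 1.56q = 126.28 - 0.53q → q* = 33.2249.
The loss is the area between SMC and demand from q* to q_m; with linear curves that's a triangle of height MEC(q_m).
DWL = ½ × 7.7273 × 16.1500 = 62.3979.

DWL = $62.40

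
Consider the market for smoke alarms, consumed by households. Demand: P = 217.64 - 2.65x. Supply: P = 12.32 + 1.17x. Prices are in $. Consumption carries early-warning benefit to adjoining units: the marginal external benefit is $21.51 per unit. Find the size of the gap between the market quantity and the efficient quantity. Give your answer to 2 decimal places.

5.63 units

Market equilibrium (private): 12.32 + 1.17x = 217.64 - 2.65x → x_m = 53.7487.
Social marginal benefit = demand + MEB = 239.15 - 2.65x.
Set SMB = MC: 239.15 - 2.65x = 12.32 + 1.17x → x* = 59.3796.
Gap = |53.7487 − 59.3796| = 5.6309.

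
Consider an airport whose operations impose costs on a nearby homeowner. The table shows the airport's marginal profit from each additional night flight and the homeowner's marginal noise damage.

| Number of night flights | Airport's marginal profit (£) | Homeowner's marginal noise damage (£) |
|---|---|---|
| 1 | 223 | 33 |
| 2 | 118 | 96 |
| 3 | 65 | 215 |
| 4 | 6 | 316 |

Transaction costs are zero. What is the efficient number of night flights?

2

Bargaining reaches the level where marginal profit last exceeds marginal noise damage.
That holds through level 2 (118 ≥ 96) but not at 3 (65 < 215).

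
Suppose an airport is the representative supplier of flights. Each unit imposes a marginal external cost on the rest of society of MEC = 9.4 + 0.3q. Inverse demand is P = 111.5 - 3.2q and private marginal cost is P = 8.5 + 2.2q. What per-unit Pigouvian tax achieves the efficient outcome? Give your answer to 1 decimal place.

tax = 14.3 per unit

Social marginal cost = private MC + MEC = 17.9 + 2.5q.
Set SMC = demand: 17.9 + 2.5q = 111.5 - 3.2q → q* = 16.4211.
The Pigouvian tax equals MEC at q*: 9.4 + 0.3×16.4211 = 14.3263.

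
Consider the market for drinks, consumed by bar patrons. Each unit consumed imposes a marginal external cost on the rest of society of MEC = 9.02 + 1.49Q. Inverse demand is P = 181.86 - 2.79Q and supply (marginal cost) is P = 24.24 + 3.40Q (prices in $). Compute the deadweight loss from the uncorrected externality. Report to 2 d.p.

DWL = $143.58

Market equilibrium (private): 24.24 + 3.40Q = 181.86 - 2.79Q → Q_m = 25.4637.
Social marginal benefit = demand − MEC = 172.84 - 4.28Q.
Set SMB = MC: 172.84 - 4.28Q = 24.24 + 3.40Q → Q* = 19.3490.
Between Q* and Q_m the wedge MC − SMB runs linearly from 0 to MEC(Q_m), so the loss is a triangle.
DWL = ½ × 6.1147 × 46.9608 = 143.5756.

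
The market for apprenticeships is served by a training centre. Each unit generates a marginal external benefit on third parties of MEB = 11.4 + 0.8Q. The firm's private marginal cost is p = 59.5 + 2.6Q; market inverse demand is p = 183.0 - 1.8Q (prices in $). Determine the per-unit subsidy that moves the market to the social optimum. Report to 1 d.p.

subsidy = $41.4 per unit

Social marginal cost = private MC − MEB = 48.1 + 1.8Q.
Set SMC = demand: 48.1 + 1.8Q = 183.0 - 1.8Q → Q* = 37.4722.
The Pigouvian subsidy equals MEB at Q*: 11.4 + 0.8×37.4722 = 41.3778.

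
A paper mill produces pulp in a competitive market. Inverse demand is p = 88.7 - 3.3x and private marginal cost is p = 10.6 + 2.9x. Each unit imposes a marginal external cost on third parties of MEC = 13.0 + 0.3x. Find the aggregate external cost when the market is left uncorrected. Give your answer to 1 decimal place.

187.6

Market equilibrium (private): 10.6 + 2.9x = 88.7 - 3.3x → x_m = 12.5968.
Total external cost = ∫₀^{x_m} (13.0 + 0.3x) dx = 13.0×12.5968 + ½×0.3×12.5968² = 187.5603.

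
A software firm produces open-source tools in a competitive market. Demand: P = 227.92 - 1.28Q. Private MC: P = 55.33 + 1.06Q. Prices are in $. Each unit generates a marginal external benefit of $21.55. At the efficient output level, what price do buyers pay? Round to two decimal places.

P = $121.72

Social marginal cost = private MC − MEB = 33.78 + 1.06Q.
Set SMC = demand: 33.78 + 1.06Q = 227.92 - 1.28Q → Q* = 82.9658.
Consumer price on the demand curve at Q*: 227.92 − 1.28×82.9658 = 121.7238.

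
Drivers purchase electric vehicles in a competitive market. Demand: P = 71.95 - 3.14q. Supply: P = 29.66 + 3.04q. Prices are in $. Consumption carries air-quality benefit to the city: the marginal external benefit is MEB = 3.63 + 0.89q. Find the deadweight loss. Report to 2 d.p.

Market equilibrium (private): 29.66 + 3.04q = 71.95 - 3.14q → q_m = 6.8430.
Social marginal benefit = demand + MEB = 75.58 - 2.25q.
Set SMB = MC: 75.58 - 2.25q = 29.66 + 3.04q → q* = 8.6805.
Height of the DWL triangle at q_m is SMB(q_m) − MC(q_m) = MEB(q_m) = 9.7203.
DWL = ½ × 1.8375 × 9.7203 = 8.9305.

DWL = $8.93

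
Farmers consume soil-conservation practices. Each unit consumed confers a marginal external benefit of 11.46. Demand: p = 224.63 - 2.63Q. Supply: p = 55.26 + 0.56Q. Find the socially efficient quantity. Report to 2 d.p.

Social marginal benefit = demand + MEB = 236.09 - 2.63Q.
Set SMB = MC: 236.09 - 2.63Q = 55.26 + 0.56Q → Q* = 56.6865.

Q* = 56.69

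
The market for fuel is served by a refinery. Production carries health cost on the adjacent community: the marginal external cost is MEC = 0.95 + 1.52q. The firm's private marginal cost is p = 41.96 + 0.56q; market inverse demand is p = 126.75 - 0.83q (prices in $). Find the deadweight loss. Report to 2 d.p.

DWL = $1507.57

Market equilibrium (private): 41.96 + 0.56q = 126.75 - 0.83q → q_m = 61.0000.
Social marginal cost = private MC + MEC = 42.91 + 2.08q.
Set SMC = demand: 42.91 + 2.08q = 126.75 - 0.83q → q* = 28.8110.
Between q* and q_m the wedge SMC − demand runs linearly from 0 to MEC(q_m), so the loss is a triangle.
DWL = ½ × 32.1890 × 93.6700 = 1507.5718.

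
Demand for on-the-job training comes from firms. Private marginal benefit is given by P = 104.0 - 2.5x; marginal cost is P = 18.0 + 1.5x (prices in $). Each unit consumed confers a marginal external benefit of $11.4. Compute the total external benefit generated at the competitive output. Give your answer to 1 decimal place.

$245.1

Market equilibrium (private): 18.0 + 1.5x = 104.0 - 2.5x → x_m = 21.5000.
Total external benefit = MEB × x_m = 11.4 × 21.5000 = 245.1000.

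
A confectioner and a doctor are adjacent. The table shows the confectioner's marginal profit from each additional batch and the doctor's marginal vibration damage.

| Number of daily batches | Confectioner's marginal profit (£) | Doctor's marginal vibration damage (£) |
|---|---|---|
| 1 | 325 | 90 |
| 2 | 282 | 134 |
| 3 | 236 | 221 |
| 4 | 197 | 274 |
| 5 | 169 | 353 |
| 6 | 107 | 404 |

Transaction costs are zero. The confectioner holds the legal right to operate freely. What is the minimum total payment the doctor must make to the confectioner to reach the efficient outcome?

Left alone the confectioner would choose level 6 (marginal profit stays positive).
Efficient level: k* = 3 (marginal profit ≥ marginal vibration damage through 3).
The doctor must at least cover the confectioner's forgone profit from cutting 6→3: 197 + 169 + 107 = 473.

£473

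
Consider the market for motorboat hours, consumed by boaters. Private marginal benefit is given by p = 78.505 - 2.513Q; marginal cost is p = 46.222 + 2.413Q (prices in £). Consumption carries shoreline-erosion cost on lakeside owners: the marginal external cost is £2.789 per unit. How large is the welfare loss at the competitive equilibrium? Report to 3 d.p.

DWL = £0.790

Market equilibrium (private): 46.222 + 2.413Q = 78.505 - 2.513Q → Q_m = 6.5536.
Social marginal benefit = demand − MEC = 75.716 - 2.513Q.
Set SMB = MC: 75.716 - 2.513Q = 46.222 + 2.413Q → Q* = 5.9874.
Height of the DWL triangle at Q_m is MC(Q_m) − SMB(Q_m) = MEC(Q_m) = 2.7890.
DWL = ½ × 0.5662 × 2.7890 = 0.7896.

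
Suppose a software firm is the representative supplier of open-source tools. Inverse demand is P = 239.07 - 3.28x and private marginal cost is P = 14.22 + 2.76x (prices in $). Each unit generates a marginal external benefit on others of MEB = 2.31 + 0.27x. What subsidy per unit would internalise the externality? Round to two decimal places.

subsidy = $12.94 per unit

Social marginal cost = private MC − MEB = 11.91 + 2.49x.
Set SMC = demand: 11.91 + 2.49x = 239.07 - 3.28x → x* = 39.3692.
The Pigouvian subsidy equals MEB at x*: 2.31 + 0.27×39.3692 = 12.9397.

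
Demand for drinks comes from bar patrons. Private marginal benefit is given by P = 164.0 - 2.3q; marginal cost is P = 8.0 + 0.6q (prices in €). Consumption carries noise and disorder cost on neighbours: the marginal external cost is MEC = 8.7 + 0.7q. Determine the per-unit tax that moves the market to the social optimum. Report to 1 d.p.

tax = €37.3 per unit

Social marginal benefit = demand − MEC = 155.3 - 3.0q.
Set SMB = MC: 155.3 - 3.0q = 8.0 + 0.6q → q* = 40.9167.
The Pigouvian tax equals MEC at q*: 8.7 + 0.7×40.9167 = 37.3417.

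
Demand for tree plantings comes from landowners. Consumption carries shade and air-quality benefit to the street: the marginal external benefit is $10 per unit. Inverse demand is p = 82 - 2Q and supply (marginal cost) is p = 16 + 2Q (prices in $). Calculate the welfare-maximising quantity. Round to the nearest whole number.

Q* = 19

Social marginal benefit = demand + MEB = 92 - 2Q.
Set SMB = MC: 92 - 2Q = 16 + 2Q → Q* = 19.0000.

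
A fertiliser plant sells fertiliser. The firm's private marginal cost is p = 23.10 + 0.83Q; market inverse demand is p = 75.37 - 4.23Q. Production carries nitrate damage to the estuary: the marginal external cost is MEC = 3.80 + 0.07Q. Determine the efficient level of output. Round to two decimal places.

Social marginal cost = private MC + MEC = 26.90 + 0.90Q.
Set SMC = demand: 26.90 + 0.90Q = 75.37 - 4.23Q → Q* = 9.4483.

Q* = 9.45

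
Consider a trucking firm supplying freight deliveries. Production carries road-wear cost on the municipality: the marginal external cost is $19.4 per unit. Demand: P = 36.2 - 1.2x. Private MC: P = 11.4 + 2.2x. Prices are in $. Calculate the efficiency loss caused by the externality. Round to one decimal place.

Market equilibrium (private): 11.4 + 2.2x = 36.2 - 1.2x → x_m = 7.2941.
Social marginal cost = private MC + MEC = 30.8 + 2.2x.
Set SMC = demand: 30.8 + 2.2x = 36.2 - 1.2x → x* = 1.5882.
Between x* and x_m the wedge SMC − demand runs linearly from 0 to MEC(x_m), so the loss is a triangle.
DWL = ½ × 5.7059 × 19.4000 = 55.3472.

DWL = $55.3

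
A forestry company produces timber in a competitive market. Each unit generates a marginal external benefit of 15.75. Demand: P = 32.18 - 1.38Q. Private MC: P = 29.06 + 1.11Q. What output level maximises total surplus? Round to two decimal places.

Q* = 7.58

Social marginal cost = private MC − MEB = 13.31 + 1.11Q.
Set SMC = demand: 13.31 + 1.11Q = 32.18 - 1.38Q → Q* = 7.5783.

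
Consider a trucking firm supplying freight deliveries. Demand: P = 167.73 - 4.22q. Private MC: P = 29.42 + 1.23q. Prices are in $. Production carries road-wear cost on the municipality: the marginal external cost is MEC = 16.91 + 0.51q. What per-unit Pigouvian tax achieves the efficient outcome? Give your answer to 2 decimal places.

tax = $27.30 per unit

Social marginal cost = private MC + MEC = 46.33 + 1.74q.
Set SMC = demand: 46.33 + 1.74q = 167.73 - 4.22q → q* = 20.3691.
The Pigouvian tax equals MEC at q*: 16.91 + 0.51×20.3691 = 27.2982.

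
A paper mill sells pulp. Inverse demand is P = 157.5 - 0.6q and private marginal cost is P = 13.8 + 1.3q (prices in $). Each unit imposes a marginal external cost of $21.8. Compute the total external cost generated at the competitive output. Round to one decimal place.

$1648.8

Market equilibrium (private): 13.8 + 1.3q = 157.5 - 0.6q → q_m = 75.6316.
Total external cost = MEC × q_m = 21.8 × 75.6316 = 1648.7689.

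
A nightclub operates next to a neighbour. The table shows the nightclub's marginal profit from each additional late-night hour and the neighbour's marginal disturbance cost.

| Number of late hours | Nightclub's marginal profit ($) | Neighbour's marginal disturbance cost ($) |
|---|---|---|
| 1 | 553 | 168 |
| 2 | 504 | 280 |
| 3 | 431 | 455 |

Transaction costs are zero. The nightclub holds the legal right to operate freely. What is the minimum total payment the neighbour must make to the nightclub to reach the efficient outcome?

Left alone the nightclub would choose level 3 (marginal profit stays positive).
Efficient level: k* = 2 (marginal profit ≥ marginal disturbance cost through 2).
The neighbour must at least cover the nightclub's forgone profit from cutting 3→2: 431 = 431.

$431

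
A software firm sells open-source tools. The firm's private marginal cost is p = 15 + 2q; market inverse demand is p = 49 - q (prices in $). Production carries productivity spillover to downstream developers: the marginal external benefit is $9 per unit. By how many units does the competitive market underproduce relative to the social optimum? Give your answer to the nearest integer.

Market equilibrium (private): 15 + 2q = 49 - q → q_m = 11.3333.
Social marginal cost = private MC − MEB = 6 + 2q.
Set SMC = demand: 6 + 2q = 49 - q → q* = 14.3333.
Gap = |11.3333 − 14.3333| = 3.0000.

3 units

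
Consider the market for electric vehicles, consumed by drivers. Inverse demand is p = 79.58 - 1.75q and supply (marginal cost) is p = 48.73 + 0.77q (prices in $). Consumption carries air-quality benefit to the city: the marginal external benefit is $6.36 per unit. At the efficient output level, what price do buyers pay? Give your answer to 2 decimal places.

P = $53.74

Social marginal benefit = demand + MEB = 85.94 - 1.75q.
Set SMB = MC: 85.94 - 1.75q = 48.73 + 0.77q → q* = 14.7659.
Consumer price on the demand curve at q*: 79.58 − 1.75×14.7659 = 53.7397.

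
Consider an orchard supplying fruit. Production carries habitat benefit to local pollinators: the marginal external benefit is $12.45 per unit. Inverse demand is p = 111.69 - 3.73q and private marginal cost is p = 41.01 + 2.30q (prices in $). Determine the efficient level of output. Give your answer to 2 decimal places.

q* = 13.79

Social marginal cost = private MC − MEB = 28.56 + 2.30q.
Set SMC = demand: 28.56 + 2.30q = 111.69 - 3.73q → q* = 13.7861.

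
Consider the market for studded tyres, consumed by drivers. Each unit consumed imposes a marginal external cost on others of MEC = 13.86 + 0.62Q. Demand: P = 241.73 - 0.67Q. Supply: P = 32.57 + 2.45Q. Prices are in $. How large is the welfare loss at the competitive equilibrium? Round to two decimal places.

DWL = $410.67

Market equilibrium (private): 32.57 + 2.45Q = 241.73 - 0.67Q → Q_m = 67.0385.
Social marginal benefit = demand − MEC = 227.87 - 1.29Q.
Set SMB = MC: 227.87 - 1.29Q = 32.57 + 2.45Q → Q* = 52.2193.
The loss is the area between SMB and MC from Q* to Q_m; with linear curves that's a triangle of height MEC(Q_m).
DWL = ½ × 14.8192 × 55.4238 = 410.6682.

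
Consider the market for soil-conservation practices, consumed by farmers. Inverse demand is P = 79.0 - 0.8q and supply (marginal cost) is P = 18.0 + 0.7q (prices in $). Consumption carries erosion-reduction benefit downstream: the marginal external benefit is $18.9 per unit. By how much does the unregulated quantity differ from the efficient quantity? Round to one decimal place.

12.6 units

Market equilibrium (private): 18.0 + 0.7q = 79.0 - 0.8q → q_m = 40.6667.
Social marginal benefit = demand + MEB = 97.9 - 0.8q.
Set SMB = MC: 97.9 - 0.8q = 18.0 + 0.7q → q* = 53.2667.
Gap = |40.6667 − 53.2667| = 12.6000.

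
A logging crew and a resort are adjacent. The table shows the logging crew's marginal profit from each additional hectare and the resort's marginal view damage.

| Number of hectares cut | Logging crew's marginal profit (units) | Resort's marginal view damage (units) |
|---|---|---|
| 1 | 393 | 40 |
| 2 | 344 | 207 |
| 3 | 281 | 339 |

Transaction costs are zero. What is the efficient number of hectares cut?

Bargaining reaches the level where marginal profit last exceeds marginal view damage.
That holds through level 2 (344 ≥ 207) but not at 3 (281 < 339).

2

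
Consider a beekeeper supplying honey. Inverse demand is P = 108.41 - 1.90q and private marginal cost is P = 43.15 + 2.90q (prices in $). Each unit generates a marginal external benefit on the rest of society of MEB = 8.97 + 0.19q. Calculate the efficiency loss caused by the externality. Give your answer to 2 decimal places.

DWL = $14.48

Market equilibrium (private): 43.15 + 2.90q = 108.41 - 1.90q → q_m = 13.5958.
Social marginal cost = private MC − MEB = 34.18 + 2.71q.
Set SMC = demand: 34.18 + 2.71q = 108.41 - 1.90q → q* = 16.1020.
Between q* and q_m the wedge demand − SMC runs linearly from 0 to MEB(q_m), so the loss is a triangle.
DWL = ½ × 2.5062 × 11.5532 = 14.4773.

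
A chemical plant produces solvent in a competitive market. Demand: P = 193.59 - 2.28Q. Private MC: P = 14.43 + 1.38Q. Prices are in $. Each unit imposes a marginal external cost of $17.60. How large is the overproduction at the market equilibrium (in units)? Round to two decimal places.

Market equilibrium (private): 14.43 + 1.38Q = 193.59 - 2.28Q → Q_m = 48.9508.
Social marginal cost = private MC + MEC = 32.03 + 1.38Q.
Set SMC = demand: 32.03 + 1.38Q = 193.59 - 2.28Q → Q* = 44.1421.
Gap = |48.9508 − 44.1421| = 4.8087.

4.81 units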